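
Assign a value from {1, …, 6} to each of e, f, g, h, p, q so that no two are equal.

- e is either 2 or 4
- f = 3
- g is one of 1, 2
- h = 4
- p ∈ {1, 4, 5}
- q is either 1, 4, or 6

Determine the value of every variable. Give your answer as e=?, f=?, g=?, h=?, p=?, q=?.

f must be 3 (only option left).
h must be 4 (only option left). Remove 4 from e, p, q.
That leaves e = 2. Strike 2 from g.
g must be 1 (only option left). So p, q can't be 1.
That leaves p = 5.
q has just one choice, so q = 6.

e=2, f=3, g=1, h=4, p=5, q=6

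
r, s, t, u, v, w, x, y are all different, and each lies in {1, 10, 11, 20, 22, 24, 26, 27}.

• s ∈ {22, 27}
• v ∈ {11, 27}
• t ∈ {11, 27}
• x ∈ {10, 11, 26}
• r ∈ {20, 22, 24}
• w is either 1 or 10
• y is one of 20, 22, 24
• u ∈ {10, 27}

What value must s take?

Among the 8 variables, 1 fits only w (and all 8 values in {1, 10, 11, 20, 22, 24, 26, 27} must be used), so w = 1.
Among the 7 still-open variables, 26 fits only x (and all 7 values in {10, 11, 20, 22, 24, 26, 27} must be used), so x = 26.
The 6 still-open variables together cover exactly {10, 11, 20, 22, 24, 27} — 6 values for 6 variables — and 10 appears only in u's list, so u = 10.
The 2 variables t and v are confined to {11, 27}, which locks those values in; drop them from s.
So s = 22.

22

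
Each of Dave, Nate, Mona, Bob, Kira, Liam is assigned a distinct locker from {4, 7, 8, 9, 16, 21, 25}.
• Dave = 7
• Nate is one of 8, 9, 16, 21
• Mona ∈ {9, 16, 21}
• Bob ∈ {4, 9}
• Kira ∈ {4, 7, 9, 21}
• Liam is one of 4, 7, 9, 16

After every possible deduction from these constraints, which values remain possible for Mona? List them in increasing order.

9, 16, 21

Dave has just one choice, so Dave = 7. Strike 7 from Kira, Liam.
The 5 still-open variables together cover exactly {4, 8, 9, 16, 21} — 5 values for 5 variables — and 8 appears only in Nate's list, so Nate = 8.
No further eliminations apply; Mona can still be any of 9, 16, 21.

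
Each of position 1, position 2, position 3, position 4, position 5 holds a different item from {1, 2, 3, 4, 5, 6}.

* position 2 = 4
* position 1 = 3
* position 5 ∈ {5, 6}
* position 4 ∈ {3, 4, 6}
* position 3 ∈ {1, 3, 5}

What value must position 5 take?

position 1 has just one choice, so position 1 = 3. Strike 3 from position 3, position 4.
position 2's domain is down to {4}, so position 2 = 4. So position 4 can't be 4.
position 4's domain is down to {6}, so position 4 = 6. Eliminate 6 elsewhere: position 5.
So position 5 = 5.

5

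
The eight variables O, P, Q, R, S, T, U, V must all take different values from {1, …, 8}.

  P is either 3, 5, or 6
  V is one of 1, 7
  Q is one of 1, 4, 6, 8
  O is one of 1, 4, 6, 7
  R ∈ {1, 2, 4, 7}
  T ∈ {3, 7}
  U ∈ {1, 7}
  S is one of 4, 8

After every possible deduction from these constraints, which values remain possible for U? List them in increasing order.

1, 7

The 8 variables together cover exactly {1, 2, 3, 4, 5, 6, 7, 8} — 8 values for 8 variables — and 2 appears only in R's list, so R = 2.
Among the 7 still-open variables, 5 fits only P (and all 7 values in {1, 3, 4, 5, 6, 7, 8} must be used), so P = 5.
The 6 still-open variables together cover exactly {1, 3, 4, 6, 7, 8} — 6 values for 6 variables — and 3 appears only in T's list, so T = 3.
The 2 variables U and V are confined to {1, 7}, which locks those values in; drop them from O, Q.
No further eliminations apply; U can still be any of 1, 7.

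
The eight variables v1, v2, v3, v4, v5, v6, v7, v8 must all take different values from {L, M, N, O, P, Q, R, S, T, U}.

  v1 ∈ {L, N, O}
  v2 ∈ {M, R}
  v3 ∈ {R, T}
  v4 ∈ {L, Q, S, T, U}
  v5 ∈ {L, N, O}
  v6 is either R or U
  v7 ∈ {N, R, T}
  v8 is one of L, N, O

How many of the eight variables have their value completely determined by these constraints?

2

The 3 variables v1, v5, v8 are confined to {L, N, O}, which locks those values in; drop them from v4, v7.
The 2 variables v3 and v7 are confined to {R, T}, which locks those values in; drop them from v2, v4, v6.
v2's domain is down to {M}, so v2 = M.
v6 must be U (only option left). Eliminate U elsewhere: v4.
Determined: v2=M, v6=U. The other variables each still have more than one consistent value. That makes 2.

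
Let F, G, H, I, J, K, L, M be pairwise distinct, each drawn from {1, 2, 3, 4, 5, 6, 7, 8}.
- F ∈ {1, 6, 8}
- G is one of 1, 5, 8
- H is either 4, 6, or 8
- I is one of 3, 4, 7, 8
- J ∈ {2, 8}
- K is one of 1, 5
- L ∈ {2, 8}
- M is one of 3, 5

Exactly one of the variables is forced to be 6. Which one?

F

The 8 variables draw from only 8 values {1, 2, 3, 4, 5, 6, 7, 8}, so each is used; only I can be 7, hence I = 7.
The 7 still-open variables together cover exactly {1, 2, 3, 4, 5, 6, 8} — 7 values for 7 variables — and 3 appears only in M's list, so M = 3.
The 6 still-open variables draw from only 6 values {1, 2, 4, 5, 6, 8}, so each is used; only H can be 4, hence H = 4.
The 5 still-open variables together cover exactly {1, 2, 5, 6, 8} — 5 values for 5 variables — and 6 appears only in F's list, so F = 6.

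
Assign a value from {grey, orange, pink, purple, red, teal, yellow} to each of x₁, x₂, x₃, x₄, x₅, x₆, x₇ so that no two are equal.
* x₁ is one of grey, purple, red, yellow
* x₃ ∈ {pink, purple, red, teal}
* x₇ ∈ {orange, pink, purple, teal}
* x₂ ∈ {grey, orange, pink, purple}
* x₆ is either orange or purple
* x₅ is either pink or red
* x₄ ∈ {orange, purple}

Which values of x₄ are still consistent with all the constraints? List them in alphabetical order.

Among the 7 variables, yellow fits only x₁ (and all 7 values in {grey, orange, pink, purple, red, teal, yellow} must be used), so x₁ = yellow.
The 6 still-open variables together cover exactly {grey, orange, pink, purple, red, teal} — 6 values for 6 variables — and grey appears only in x₂'s list, so x₂ = grey.
x₄ and x₆ between them cover only {orange, purple} — a naked pair. Remove those values from x₃, x₇.
No further eliminations apply; x₄ can still be any of orange, purple.

orange, purple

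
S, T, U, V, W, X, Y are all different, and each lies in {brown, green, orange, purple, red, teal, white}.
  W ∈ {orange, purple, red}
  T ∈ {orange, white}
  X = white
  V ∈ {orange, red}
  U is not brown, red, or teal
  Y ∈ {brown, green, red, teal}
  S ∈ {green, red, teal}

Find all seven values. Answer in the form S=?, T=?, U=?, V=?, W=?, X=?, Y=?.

S=teal, T=orange, U=green, V=red, W=purple, X=white, Y=brown

X has just one choice, so X = white. Strike white from T, U.
T must be orange (only option left). Eliminate orange elsewhere: U, V, W.
V must be red (only option left). Strike red from S, W, Y.
W's domain is down to {purple}, so W = purple. Remove purple from U.
U has just one choice, so U = green. Eliminate green elsewhere: S, Y.
S must be teal (only option left). Strike teal from Y.
Y's domain is down to {brown}, so Y = brown.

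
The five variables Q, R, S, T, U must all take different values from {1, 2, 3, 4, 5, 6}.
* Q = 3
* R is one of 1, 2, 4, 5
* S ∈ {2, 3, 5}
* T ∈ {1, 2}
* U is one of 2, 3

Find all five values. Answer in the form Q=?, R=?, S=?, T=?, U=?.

Q=3, R=4, S=5, T=1, U=2

Q's domain is down to {3}, so Q = 3. Strike 3 from S, U.
U has just one choice, so U = 2. Eliminate 2 elsewhere: R, S, T.
S has just one choice, so S = 5. Remove 5 from R.
T has just one choice, so T = 1. Strike 1 from R.
That leaves R = 4.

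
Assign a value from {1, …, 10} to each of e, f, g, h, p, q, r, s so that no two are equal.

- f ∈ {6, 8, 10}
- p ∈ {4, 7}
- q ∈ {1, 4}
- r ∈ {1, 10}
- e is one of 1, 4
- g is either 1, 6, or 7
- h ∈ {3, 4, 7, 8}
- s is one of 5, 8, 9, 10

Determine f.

e and q between them cover only {1, 4} — a naked pair. Remove those values from g, h, p, r.
p's domain is down to {7}, so p = 7. Strike 7 from g, h.
r has just one choice, so r = 10. Strike 10 from f, s.
g must be 6 (only option left). Eliminate 6 elsewhere: f.
So f = 8.

8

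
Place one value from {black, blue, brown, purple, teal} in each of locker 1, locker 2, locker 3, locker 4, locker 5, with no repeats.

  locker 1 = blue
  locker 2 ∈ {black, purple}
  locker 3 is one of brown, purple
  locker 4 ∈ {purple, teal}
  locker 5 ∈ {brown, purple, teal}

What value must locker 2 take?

black

locker 1 must be blue (only option left).
The 4 still-open variables draw from only 4 values {black, brown, purple, teal}, so each is used; only locker 2 can be black, hence locker 2 = black.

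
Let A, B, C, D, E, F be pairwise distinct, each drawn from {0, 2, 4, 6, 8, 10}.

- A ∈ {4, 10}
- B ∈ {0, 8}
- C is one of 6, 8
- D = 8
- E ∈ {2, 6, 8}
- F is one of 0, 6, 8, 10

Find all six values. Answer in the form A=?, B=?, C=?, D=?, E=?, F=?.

D must be 8 (only option left). So B, C, E, F can't be 8.
B's domain is down to {0}, so B = 0. Strike 0 from F.
C must be 6 (only option left). Remove 6 from E, F.
E has just one choice, so E = 2.
F has just one choice, so F = 10. Remove 10 from A.
A must be 4 (only option left).

A=4, B=0, C=6, D=8, E=2, F=10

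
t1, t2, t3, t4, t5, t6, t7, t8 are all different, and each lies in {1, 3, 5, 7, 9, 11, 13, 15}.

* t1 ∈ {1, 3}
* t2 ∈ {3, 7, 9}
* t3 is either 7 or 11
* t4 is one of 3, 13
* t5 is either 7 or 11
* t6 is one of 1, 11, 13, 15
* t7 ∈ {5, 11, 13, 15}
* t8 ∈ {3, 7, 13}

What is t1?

The 8 variables together cover exactly {1, 3, 5, 7, 9, 11, 13, 15} — 8 values for 8 variables — and 5 appears only in t7's list, so t7 = 5.
The 7 still-open variables together cover exactly {1, 3, 7, 9, 11, 13, 15} — 7 values for 7 variables — and 9 appears only in t2's list, so t2 = 9.
The 6 still-open variables draw from only 6 values {1, 3, 7, 11, 13, 15}, so each is used; only t6 can be 15, hence t6 = 15.
Among the 5 still-open variables, 1 fits only t1 (and all 5 values in {1, 3, 7, 11, 13} must be used), so t1 = 1.

1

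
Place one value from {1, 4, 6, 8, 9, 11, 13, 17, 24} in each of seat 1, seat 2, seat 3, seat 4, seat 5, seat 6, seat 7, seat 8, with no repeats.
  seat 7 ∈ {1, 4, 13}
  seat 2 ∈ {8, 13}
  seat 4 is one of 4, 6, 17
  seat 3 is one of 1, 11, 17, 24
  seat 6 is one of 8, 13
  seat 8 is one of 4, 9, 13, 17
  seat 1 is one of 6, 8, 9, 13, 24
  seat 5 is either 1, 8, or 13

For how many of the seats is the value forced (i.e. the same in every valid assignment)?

2

seat 2 and seat 6 share exactly the 2 values {8, 13}; by pigeonhole those values go to them, so strike 8, 13 from seat 1, seat 5, seat 7, seat 8.
seat 5 must be 1 (only option left). So seat 3, seat 7 can't be 1.
seat 7's domain is down to {4}, so seat 7 = 4. Remove 4 from seat 4, seat 8.
Determined: seat 5=1, seat 7=4. The other seats each still have more than one consistent value. That makes 2.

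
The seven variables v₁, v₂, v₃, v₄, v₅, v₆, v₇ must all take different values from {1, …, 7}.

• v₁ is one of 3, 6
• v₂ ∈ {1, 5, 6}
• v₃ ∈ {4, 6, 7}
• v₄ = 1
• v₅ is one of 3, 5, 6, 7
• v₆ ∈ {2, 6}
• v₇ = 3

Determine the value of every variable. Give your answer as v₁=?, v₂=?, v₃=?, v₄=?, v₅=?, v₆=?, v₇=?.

v₁=6, v₂=5, v₃=4, v₄=1, v₅=7, v₆=2, v₇=3

v₄'s domain is down to {1}, so v₄ = 1. So v₂ can't be 1.
v₇ must be 3 (only option left). Remove 3 from v₁, v₅.
v₁ has just one choice, so v₁ = 6. Strike 6 from v₂, v₃, v₅, v₆.
v₂ must be 5 (only option left). Remove 5 from v₅.
v₅ must be 7 (only option left). So v₃ can't be 7.
v₆'s domain is down to {2}, so v₆ = 2.
v₃ has just one choice, so v₃ = 4.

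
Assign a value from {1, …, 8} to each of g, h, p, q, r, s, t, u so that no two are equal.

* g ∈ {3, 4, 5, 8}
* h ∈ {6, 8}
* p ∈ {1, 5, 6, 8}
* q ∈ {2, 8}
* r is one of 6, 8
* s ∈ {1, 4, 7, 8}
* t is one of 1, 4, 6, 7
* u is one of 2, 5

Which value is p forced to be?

1

The 8 variables draw from only 8 values {1, 2, 3, 4, 5, 6, 7, 8}, so each is used; only g can be 3, hence g = 3.
h and r share exactly the 2 values {6, 8}; by pigeonhole those values go to them, so strike 6, 8 from p, q, s, t.
q's domain is down to {2}, so q = 2. Strike 2 from u.
u must be 5 (only option left). Remove 5 from p.
So p = 1.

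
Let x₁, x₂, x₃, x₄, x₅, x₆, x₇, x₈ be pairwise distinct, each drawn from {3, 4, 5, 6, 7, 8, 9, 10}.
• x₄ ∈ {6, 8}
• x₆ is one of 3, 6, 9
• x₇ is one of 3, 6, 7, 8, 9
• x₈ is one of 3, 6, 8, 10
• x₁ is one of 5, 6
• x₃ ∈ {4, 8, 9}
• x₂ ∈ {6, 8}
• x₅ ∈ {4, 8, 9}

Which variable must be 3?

x₆

The 8 variables together cover exactly {3, 4, 5, 6, 7, 8, 9, 10} — 8 values for 8 variables — and 5 appears only in x₁'s list, so x₁ = 5.
The 7 still-open variables draw from only 7 values {3, 4, 6, 7, 8, 9, 10}, so each is used; only x₇ can be 7, hence x₇ = 7.
The 6 still-open variables together cover exactly {3, 4, 6, 8, 9, 10} — 6 values for 6 variables — and 10 appears only in x₈'s list, so x₈ = 10.
Among the 5 still-open variables, 3 fits only x₆ (and all 5 values in {3, 4, 6, 8, 9} must be used), so x₆ = 3.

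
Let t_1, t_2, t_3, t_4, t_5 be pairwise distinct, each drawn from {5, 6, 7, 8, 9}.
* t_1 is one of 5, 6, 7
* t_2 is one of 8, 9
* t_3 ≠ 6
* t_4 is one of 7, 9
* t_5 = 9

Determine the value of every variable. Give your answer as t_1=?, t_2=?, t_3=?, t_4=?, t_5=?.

t_1=6, t_2=8, t_3=5, t_4=7, t_5=9

t_5 must be 9 (only option left). So t_2, t_3, t_4 can't be 9.
t_2 must be 8 (only option left). Eliminate 8 elsewhere: t_3.
t_4's domain is down to {7}, so t_4 = 7. Remove 7 from t_1, t_3.
t_3's domain is down to {5}, so t_3 = 5. So t_1 can't be 5.
t_1's domain is down to {6}, so t_1 = 6.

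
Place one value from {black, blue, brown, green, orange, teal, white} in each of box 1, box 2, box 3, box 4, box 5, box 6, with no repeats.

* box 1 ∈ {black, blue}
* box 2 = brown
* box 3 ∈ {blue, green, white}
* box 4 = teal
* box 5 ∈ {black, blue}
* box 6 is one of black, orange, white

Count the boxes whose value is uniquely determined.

box 2 must be brown (only option left).
That leaves box 4 = teal.
box 1 and box 5 share exactly the 2 values {black, blue}; by pigeonhole those values go to them, so strike black, blue from box 3, box 6.
Determined: box 2=brown, box 4=teal. The other boxes each still have more than one consistent value. That makes 2.

2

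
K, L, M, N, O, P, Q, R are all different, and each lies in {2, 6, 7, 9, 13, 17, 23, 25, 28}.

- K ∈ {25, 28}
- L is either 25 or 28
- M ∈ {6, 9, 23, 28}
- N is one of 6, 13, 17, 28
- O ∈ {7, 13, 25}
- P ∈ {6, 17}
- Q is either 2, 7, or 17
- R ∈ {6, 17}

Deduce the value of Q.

2

The 2 variables K and L are confined to {25, 28}, which locks those values in; drop them from M, N, O.
The 2 variables P and R are confined to {6, 17}, which locks those values in; drop them from M, N, Q.
N has just one choice, so N = 13. So O can't be 13.
O has just one choice, so O = 7. Eliminate 7 elsewhere: Q.
So Q = 2.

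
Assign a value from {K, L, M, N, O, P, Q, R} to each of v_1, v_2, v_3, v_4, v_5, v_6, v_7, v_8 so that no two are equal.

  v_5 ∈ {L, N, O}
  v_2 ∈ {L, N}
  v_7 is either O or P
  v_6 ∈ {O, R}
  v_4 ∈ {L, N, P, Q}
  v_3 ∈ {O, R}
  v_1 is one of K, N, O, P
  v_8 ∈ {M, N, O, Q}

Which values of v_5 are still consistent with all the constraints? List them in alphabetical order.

L, N

Among the 8 variables, K fits only v_1 (and all 8 values in {K, L, M, N, O, P, Q, R} must be used), so v_1 = K.
The 7 still-open variables together cover exactly {L, M, N, O, P, Q, R} — 7 values for 7 variables — and M appears only in v_8's list, so v_8 = M.
Among the 6 still-open variables, Q fits only v_4 (and all 6 values in {L, N, O, P, Q, R} must be used), so v_4 = Q.
Among the 5 still-open variables, P fits only v_7 (and all 5 values in {L, N, O, P, R} must be used), so v_7 = P.
The 2 variables v_3 and v_6 are confined to {O, R}, which locks those values in; drop them from v_5.
No further eliminations apply; v_5 can still be any of L, N.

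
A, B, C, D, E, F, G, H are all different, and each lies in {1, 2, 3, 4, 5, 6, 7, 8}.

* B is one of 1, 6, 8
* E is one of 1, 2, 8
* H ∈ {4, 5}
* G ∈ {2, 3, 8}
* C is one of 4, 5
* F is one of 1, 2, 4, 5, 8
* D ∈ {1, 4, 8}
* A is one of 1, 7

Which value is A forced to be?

The 8 variables draw from only 8 values {1, 2, 3, 4, 5, 6, 7, 8}, so each is used; only G can be 3, hence G = 3.
The 7 still-open variables draw from only 7 values {1, 2, 4, 5, 6, 7, 8}, so each is used; only B can be 6, hence B = 6.
The 6 still-open variables together cover exactly {1, 2, 4, 5, 7, 8} — 6 values for 6 variables — and 7 appears only in A's list, so A = 7.

7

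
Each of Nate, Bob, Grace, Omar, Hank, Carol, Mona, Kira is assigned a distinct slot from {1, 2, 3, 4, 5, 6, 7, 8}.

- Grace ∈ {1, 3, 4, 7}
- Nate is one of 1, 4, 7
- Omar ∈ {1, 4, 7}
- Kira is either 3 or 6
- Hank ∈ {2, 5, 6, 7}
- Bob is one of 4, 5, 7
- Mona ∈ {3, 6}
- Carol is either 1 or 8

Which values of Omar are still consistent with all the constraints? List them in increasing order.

The 8 variables together cover exactly {1, 2, 3, 4, 5, 6, 7, 8} — 8 values for 8 variables — and 2 appears only in Hank's list, so Hank = 2.
The 7 still-open variables together cover exactly {1, 3, 4, 5, 6, 7, 8} — 7 values for 7 variables — and 5 appears only in Bob's list, so Bob = 5.
Among the 6 still-open variables, 8 fits only Carol (and all 6 values in {1, 3, 4, 6, 7, 8} must be used), so Carol = 8.
The 2 variables Mona and Kira are confined to {3, 6}, which locks those values in; drop them from Grace.
No further eliminations apply; Omar can still be any of 1, 4, 7.

1, 4, 7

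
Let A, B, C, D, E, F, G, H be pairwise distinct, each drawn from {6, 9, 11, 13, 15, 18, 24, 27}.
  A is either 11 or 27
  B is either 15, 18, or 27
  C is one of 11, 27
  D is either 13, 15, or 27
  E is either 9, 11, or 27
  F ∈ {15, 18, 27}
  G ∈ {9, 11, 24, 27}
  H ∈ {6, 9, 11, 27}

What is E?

9

Among the 8 variables, 6 fits only H (and all 8 values in {6, 9, 11, 13, 15, 18, 24, 27} must be used), so H = 6.
Among the 7 still-open variables, 13 fits only D (and all 7 values in {9, 11, 13, 15, 18, 24, 27} must be used), so D = 13.
The 6 still-open variables draw from only 6 values {9, 11, 15, 18, 24, 27}, so each is used; only G can be 24, hence G = 24.
Among the 5 still-open variables, 9 fits only E (and all 5 values in {9, 11, 15, 18, 27} must be used), so E = 9.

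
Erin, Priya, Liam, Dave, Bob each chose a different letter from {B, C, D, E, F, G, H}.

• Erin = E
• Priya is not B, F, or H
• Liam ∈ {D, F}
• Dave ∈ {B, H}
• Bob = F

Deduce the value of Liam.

Erin's domain is down to {E}, so Erin = E. Eliminate E elsewhere: Priya.
Bob must be F (only option left). Remove F from Liam.
So Liam = D.

D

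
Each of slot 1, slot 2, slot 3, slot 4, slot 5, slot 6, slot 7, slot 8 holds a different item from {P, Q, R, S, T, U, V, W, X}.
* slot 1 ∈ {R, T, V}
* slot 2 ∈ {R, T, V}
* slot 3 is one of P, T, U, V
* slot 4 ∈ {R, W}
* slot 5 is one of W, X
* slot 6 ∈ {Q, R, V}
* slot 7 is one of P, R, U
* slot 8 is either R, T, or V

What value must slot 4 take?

The 8 variables draw from only 8 values {P, Q, R, T, U, V, W, X}, so each is used; only slot 6 can be Q, hence slot 6 = Q.
The 7 still-open variables draw from only 7 values {P, R, T, U, V, W, X}, so each is used; only slot 5 can be X, hence slot 5 = X.
The 6 still-open variables draw from only 6 values {P, R, T, U, V, W}, so each is used; only slot 4 can be W, hence slot 4 = W.

W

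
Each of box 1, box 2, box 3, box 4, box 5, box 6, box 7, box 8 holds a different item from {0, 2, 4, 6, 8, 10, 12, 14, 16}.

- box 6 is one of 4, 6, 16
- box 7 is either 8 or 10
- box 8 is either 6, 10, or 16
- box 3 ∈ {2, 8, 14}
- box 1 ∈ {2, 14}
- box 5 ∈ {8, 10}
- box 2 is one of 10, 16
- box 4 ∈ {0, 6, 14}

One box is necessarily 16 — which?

box 2

The 8 variables draw from only 8 values {0, 2, 4, 6, 8, 10, 14, 16}, so each is used; only box 4 can be 0, hence box 4 = 0.
Among the 7 still-open variables, 4 fits only box 6 (and all 7 values in {2, 4, 6, 8, 10, 14, 16} must be used), so box 6 = 4.
Among the 6 still-open variables, 6 fits only box 8 (and all 6 values in {2, 6, 8, 10, 14, 16} must be used), so box 8 = 6.
The 5 still-open variables together cover exactly {2, 8, 10, 14, 16} — 5 values for 5 variables — and 16 appears only in box 2's list, so box 2 = 16.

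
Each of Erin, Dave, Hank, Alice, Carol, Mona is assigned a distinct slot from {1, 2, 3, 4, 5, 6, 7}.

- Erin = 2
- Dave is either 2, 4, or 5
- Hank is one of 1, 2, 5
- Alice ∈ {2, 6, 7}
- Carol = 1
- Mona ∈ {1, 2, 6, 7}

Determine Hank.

Erin has just one choice, so Erin = 2. Remove 2 from Dave, Hank, Alice, Mona.
Carol's domain is down to {1}, so Carol = 1. So Hank, Mona can't be 1.
So Hank = 5.

5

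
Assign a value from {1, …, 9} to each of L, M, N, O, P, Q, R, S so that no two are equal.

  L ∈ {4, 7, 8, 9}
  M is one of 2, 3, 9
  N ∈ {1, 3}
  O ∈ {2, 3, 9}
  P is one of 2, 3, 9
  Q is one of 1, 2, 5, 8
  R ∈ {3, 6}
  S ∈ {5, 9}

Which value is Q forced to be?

The 3 variables M, O, P are confined to {2, 3, 9}, which locks those values in; drop them from L, N, Q, R, S.
N's domain is down to {1}, so N = 1. So Q can't be 1.
That leaves R = 6.
S has just one choice, so S = 5. So Q can't be 5.
So Q = 8.

8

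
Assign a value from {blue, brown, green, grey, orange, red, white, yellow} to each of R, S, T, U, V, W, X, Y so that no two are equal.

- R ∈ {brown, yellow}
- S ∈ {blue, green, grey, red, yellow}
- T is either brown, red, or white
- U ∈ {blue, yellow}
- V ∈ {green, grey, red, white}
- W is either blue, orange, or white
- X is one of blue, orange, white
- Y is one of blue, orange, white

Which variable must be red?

W, X, Y share exactly the 3 values {blue, orange, white}; by pigeonhole those values go to them, so strike blue, orange, white from S, T, U, V.
U's domain is down to {yellow}, so U = yellow. So R, S can't be yellow.
R's domain is down to {brown}, so R = brown. Remove brown from T.
So red goes to T.

T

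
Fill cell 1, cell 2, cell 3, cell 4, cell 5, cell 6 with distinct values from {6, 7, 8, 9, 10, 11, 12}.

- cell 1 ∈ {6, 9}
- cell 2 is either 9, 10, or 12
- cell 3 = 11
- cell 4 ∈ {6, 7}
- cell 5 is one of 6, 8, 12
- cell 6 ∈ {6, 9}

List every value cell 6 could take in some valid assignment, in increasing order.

6, 9

cell 3 has just one choice, so cell 3 = 11.
The 2 variables cell 1 and cell 6 are confined to {6, 9}, which locks those values in; drop them from cell 2, cell 4, cell 5.
That leaves cell 4 = 7.
No further eliminations apply; cell 6 can still be any of 6, 9.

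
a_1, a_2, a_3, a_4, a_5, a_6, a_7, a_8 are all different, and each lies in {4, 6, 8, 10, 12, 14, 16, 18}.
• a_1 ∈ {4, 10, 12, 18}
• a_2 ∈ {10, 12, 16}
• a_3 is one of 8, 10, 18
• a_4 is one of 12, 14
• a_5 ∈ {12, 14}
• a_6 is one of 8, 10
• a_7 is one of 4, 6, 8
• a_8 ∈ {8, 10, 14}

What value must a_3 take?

18

The 8 variables draw from only 8 values {4, 6, 8, 10, 12, 14, 16, 18}, so each is used; only a_7 can be 6, hence a_7 = 6.
The 7 still-open variables draw from only 7 values {4, 8, 10, 12, 14, 16, 18}, so each is used; only a_1 can be 4, hence a_1 = 4.
The 6 still-open variables together cover exactly {8, 10, 12, 14, 16, 18} — 6 values for 6 variables — and 16 appears only in a_2's list, so a_2 = 16.
Among the 5 still-open variables, 18 fits only a_3 (and all 5 values in {8, 10, 12, 14, 18} must be used), so a_3 = 18.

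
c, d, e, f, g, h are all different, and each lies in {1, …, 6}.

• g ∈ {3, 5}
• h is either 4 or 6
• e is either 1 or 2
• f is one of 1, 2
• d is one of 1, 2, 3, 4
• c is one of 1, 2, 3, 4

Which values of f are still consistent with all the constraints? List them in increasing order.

Among the 6 variables, 5 fits only g (and all 6 values in {1, 2, 3, 4, 5, 6} must be used), so g = 5.
The 5 still-open variables together cover exactly {1, 2, 3, 4, 6} — 5 values for 5 variables — and 6 appears only in h's list, so h = 6.
The 2 variables e and f are confined to {1, 2}, which locks those values in; drop them from c, d.
No further eliminations apply; f can still be any of 1, 2.

1, 2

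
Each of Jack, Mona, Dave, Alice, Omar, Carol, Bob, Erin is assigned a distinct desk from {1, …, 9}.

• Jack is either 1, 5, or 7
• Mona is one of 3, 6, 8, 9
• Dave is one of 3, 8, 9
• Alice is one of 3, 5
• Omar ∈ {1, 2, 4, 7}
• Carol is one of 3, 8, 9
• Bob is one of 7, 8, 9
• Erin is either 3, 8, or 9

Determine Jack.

1

Dave, Carol, Erin between them cover only {3, 8, 9} — a naked triple. Remove those values from Mona, Alice, Bob.
Mona's domain is down to {6}, so Mona = 6.
Alice's domain is down to {5}, so Alice = 5. Eliminate 5 elsewhere: Jack.
Bob must be 7 (only option left). Eliminate 7 elsewhere: Jack, Omar.
So Jack = 1.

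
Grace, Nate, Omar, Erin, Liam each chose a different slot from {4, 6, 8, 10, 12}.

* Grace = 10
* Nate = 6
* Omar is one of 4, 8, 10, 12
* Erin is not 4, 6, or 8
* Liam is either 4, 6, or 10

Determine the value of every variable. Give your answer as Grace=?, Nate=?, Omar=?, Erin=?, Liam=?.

Grace must be 10 (only option left). So Omar, Erin, Liam can't be 10.
Nate must be 6 (only option left). Remove 6 from Liam.
Erin has just one choice, so Erin = 12. Remove 12 from Omar.
Liam's domain is down to {4}, so Liam = 4. So Omar can't be 4.
Omar's domain is down to {8}, so Omar = 8.

Grace=10, Nate=6, Omar=8, Erin=12, Liam=4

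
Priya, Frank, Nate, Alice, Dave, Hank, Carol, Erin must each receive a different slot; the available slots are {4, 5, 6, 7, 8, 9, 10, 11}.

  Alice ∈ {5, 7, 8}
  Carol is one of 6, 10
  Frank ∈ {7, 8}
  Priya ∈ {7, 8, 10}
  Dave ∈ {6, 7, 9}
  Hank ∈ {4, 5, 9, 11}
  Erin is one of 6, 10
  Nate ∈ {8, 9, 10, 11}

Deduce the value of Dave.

9

The 8 variables draw from only 8 values {4, 5, 6, 7, 8, 9, 10, 11}, so each is used; only Hank can be 4, hence Hank = 4.
Among the 7 still-open variables, 5 fits only Alice (and all 7 values in {5, 6, 7, 8, 9, 10, 11} must be used), so Alice = 5.
Among the 6 still-open variables, 11 fits only Nate (and all 6 values in {6, 7, 8, 9, 10, 11} must be used), so Nate = 11.
Among the 5 still-open variables, 9 fits only Dave (and all 5 values in {6, 7, 8, 9, 10} must be used), so Dave = 9.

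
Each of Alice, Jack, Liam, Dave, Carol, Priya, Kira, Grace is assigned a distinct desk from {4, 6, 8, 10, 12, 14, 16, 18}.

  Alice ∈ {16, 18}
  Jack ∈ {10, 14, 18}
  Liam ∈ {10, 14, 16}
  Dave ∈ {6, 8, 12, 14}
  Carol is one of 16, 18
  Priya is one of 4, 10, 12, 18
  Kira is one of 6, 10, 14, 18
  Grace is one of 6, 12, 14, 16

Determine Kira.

6

The 8 variables draw from only 8 values {4, 6, 8, 10, 12, 14, 16, 18}, so each is used; only Priya can be 4, hence Priya = 4.
The 7 still-open variables draw from only 7 values {6, 8, 10, 12, 14, 16, 18}, so each is used; only Dave can be 8, hence Dave = 8.
The 6 still-open variables draw from only 6 values {6, 10, 12, 14, 16, 18}, so each is used; only Grace can be 12, hence Grace = 12.
The 5 still-open variables together cover exactly {6, 10, 14, 16, 18} — 5 values for 5 variables — and 6 appears only in Kira's list, so Kira = 6.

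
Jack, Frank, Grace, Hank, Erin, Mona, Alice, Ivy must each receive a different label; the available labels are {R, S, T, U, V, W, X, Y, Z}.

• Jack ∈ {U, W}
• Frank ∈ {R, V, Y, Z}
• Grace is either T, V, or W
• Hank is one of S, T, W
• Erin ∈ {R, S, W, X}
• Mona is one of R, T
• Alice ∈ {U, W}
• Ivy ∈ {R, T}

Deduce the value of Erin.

X

The 2 variables Jack and Alice are confined to {U, W}, which locks those values in; drop them from Grace, Hank, Erin.
Mona and Ivy between them cover only {R, T} — a naked pair. Remove those values from Frank, Grace, Hank, Erin.
That leaves Grace = V. So Frank can't be V.
Hank has just one choice, so Hank = S. Eliminate S elsewhere: Erin.
So Erin = X.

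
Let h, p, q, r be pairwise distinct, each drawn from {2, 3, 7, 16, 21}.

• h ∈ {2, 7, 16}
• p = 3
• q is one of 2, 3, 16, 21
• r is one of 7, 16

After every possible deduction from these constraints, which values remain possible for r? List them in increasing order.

7, 16

p must be 3 (only option left). Remove 3 from q.
No further eliminations apply; r can still be any of 7, 16.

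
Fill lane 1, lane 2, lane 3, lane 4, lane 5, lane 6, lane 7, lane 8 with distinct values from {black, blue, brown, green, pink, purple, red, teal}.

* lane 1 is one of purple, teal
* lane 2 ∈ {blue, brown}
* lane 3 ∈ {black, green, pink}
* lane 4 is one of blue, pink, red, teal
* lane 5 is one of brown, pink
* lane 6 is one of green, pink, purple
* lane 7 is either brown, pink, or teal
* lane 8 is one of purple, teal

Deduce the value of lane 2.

The 8 variables together cover exactly {black, blue, brown, green, pink, purple, red, teal} — 8 values for 8 variables — and black appears only in lane 3's list, so lane 3 = black.
Among the 7 still-open variables, green fits only lane 6 (and all 7 values in {blue, brown, green, pink, purple, red, teal} must be used), so lane 6 = green.
The 6 still-open variables draw from only 6 values {blue, brown, pink, purple, red, teal}, so each is used; only lane 4 can be red, hence lane 4 = red.
The 5 still-open variables draw from only 5 values {blue, brown, pink, purple, teal}, so each is used; only lane 2 can be blue, hence lane 2 = blue.

blue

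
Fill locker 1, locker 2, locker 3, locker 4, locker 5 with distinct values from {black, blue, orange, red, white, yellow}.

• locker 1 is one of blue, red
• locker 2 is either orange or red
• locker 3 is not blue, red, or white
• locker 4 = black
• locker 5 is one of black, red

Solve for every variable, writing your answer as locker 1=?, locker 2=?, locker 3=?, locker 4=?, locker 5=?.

locker 4 must be black (only option left). Remove black from locker 3, locker 5.
locker 5 must be red (only option left). Remove red from locker 1, locker 2.
locker 1 must be blue (only option left).
locker 2's domain is down to {orange}, so locker 2 = orange. Eliminate orange elsewhere: locker 3.
locker 3 has just one choice, so locker 3 = yellow.

locker 1=blue, locker 2=orange, locker 3=yellow, locker 4=black, locker 5=red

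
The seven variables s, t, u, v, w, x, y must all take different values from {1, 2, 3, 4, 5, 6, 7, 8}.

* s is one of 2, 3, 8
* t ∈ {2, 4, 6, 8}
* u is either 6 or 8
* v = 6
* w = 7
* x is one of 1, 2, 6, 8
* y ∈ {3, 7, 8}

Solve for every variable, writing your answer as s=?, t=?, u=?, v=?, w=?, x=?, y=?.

v has just one choice, so v = 6. Eliminate 6 elsewhere: t, u, x.
That leaves w = 7. So y can't be 7.
u's domain is down to {8}, so u = 8. Strike 8 from s, t, x, y.
y must be 3 (only option left). So s can't be 3.
That leaves s = 2. Strike 2 from t, x.
t has just one choice, so t = 4.
x's domain is down to {1}, so x = 1.

s=2, t=4, u=8, v=6, w=7, x=1, y=3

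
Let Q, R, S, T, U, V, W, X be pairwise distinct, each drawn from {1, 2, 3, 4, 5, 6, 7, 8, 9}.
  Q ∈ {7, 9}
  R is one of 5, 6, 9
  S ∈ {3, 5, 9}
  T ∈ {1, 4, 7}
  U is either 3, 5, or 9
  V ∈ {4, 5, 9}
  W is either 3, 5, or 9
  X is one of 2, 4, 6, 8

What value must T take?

1

The 3 variables S, U, W are confined to {3, 5, 9}, which locks those values in; drop them from Q, R, V.
Q has just one choice, so Q = 7. Remove 7 from T.
That leaves R = 6. Strike 6 from X.
That leaves V = 4. Strike 4 from T, X.
So T = 1.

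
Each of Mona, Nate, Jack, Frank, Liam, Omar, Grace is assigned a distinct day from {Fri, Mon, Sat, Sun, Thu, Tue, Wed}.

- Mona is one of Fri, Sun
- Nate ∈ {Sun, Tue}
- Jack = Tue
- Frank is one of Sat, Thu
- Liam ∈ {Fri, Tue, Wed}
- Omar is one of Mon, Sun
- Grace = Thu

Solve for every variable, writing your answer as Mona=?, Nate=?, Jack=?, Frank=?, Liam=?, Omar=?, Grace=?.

Mona=Fri, Nate=Sun, Jack=Tue, Frank=Sat, Liam=Wed, Omar=Mon, Grace=Thu

Jack must be Tue (only option left). Remove Tue from Nate, Liam.
Grace has just one choice, so Grace = Thu. So Frank can't be Thu.
That leaves Nate = Sun. Remove Sun from Mona, Omar.
Frank must be Sat (only option left).
Omar has just one choice, so Omar = Mon.
That leaves Mona = Fri. So Liam can't be Fri.
That leaves Liam = Wed.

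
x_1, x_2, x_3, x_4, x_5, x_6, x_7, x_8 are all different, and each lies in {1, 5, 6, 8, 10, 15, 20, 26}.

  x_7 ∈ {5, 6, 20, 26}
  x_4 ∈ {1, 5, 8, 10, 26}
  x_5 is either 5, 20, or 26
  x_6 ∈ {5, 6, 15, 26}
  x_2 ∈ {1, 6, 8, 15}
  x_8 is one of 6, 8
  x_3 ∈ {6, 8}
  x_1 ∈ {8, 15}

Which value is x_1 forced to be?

Among the 8 variables, 10 fits only x_4 (and all 8 values in {1, 5, 6, 8, 10, 15, 20, 26} must be used), so x_4 = 10.
Among the 7 still-open variables, 1 fits only x_2 (and all 7 values in {1, 5, 6, 8, 15, 20, 26} must be used), so x_2 = 1.
x_3 and x_8 between them cover only {6, 8} — a naked pair. Remove those values from x_1, x_6, x_7.
So x_1 = 15.

15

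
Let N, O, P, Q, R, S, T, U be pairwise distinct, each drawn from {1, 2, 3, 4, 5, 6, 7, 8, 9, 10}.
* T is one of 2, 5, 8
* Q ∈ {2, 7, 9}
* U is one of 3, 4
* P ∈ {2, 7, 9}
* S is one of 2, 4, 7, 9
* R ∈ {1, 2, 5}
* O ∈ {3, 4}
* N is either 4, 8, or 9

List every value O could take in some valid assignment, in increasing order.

The 8 variables together cover exactly {1, 2, 3, 4, 5, 7, 8, 9} — 8 values for 8 variables — and 1 appears only in R's list, so R = 1.
The 7 still-open variables draw from only 7 values {2, 3, 4, 5, 7, 8, 9}, so each is used; only T can be 5, hence T = 5.
Among the 6 still-open variables, 8 fits only N (and all 6 values in {2, 3, 4, 7, 8, 9} must be used), so N = 8.
O and U share exactly the 2 values {3, 4}; by pigeonhole those values go to them, so strike 3, 4 from S.
No further eliminations apply; O can still be any of 3, 4.

3, 4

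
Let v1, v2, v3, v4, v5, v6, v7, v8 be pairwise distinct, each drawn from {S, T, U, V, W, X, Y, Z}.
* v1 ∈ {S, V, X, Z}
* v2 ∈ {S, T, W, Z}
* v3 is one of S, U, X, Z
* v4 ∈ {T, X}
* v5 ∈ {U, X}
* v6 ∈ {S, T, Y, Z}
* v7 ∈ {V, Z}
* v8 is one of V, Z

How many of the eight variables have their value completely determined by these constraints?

3

The 8 variables draw from only 8 values {S, T, U, V, W, X, Y, Z}, so each is used; only v2 can be W, hence v2 = W.
Among the 7 still-open variables, Y fits only v6 (and all 7 values in {S, T, U, V, X, Y, Z} must be used), so v6 = Y.
The 6 still-open variables draw from only 6 values {S, T, U, V, X, Z}, so each is used; only v4 can be T, hence v4 = T.
v7 and v8 between them cover only {V, Z} — a naked pair. Remove those values from v1, v3.
Determined: v2=W, v4=T, v6=Y. The other variables each still have more than one consistent value. That makes 3.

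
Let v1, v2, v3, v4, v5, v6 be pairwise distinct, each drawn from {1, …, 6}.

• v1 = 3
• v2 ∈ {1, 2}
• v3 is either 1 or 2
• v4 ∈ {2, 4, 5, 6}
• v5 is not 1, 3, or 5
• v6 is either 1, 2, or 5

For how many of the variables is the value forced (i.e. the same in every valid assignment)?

v1 has just one choice, so v1 = 3.
v2 and v3 share exactly the 2 values {1, 2}; by pigeonhole those values go to them, so strike 1, 2 from v4, v5, v6.
v6 has just one choice, so v6 = 5. So v4 can't be 5.
Determined: v1=3, v6=5. The other variables each still have more than one consistent value. That makes 2.

2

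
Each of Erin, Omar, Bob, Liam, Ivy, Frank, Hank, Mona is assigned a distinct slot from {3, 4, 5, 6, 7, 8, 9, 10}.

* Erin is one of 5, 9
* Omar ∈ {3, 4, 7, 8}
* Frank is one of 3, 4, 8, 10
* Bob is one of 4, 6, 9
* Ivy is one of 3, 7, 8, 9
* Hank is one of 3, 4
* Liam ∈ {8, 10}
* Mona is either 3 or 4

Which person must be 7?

Omar

The 8 variables together cover exactly {3, 4, 5, 6, 7, 8, 9, 10} — 8 values for 8 variables — and 5 appears only in Erin's list, so Erin = 5.
The 7 still-open variables draw from only 7 values {3, 4, 6, 7, 8, 9, 10}, so each is used; only Bob can be 6, hence Bob = 6.
The 6 still-open variables together cover exactly {3, 4, 7, 8, 9, 10} — 6 values for 6 variables — and 9 appears only in Ivy's list, so Ivy = 9.
Among the 5 still-open variables, 7 fits only Omar (and all 5 values in {3, 4, 7, 8, 10} must be used), so Omar = 7.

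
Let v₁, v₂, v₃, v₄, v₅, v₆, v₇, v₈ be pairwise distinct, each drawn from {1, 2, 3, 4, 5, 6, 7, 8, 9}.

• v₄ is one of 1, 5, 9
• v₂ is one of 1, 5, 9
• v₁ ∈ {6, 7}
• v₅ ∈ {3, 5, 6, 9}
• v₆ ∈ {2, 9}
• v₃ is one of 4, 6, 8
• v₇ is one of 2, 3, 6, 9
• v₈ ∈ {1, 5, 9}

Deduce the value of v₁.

7

v₂, v₄, v₈ between them cover only {1, 5, 9} — a naked triple. Remove those values from v₅, v₆, v₇.
v₆'s domain is down to {2}, so v₆ = 2. Eliminate 2 elsewhere: v₇.
The 2 variables v₅ and v₇ are confined to {3, 6}, which locks those values in; drop them from v₁, v₃.
So v₁ = 7.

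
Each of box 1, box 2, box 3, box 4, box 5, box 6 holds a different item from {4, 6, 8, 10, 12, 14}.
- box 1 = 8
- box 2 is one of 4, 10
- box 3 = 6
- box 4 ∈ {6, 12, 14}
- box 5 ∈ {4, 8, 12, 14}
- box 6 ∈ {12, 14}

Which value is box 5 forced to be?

4

box 1 must be 8 (only option left). So box 5 can't be 8.
box 3's domain is down to {6}, so box 3 = 6. So box 4 can't be 6.
The 4 still-open variables together cover exactly {4, 10, 12, 14} — 4 values for 4 variables — and 10 appears only in box 2's list, so box 2 = 10.
The 3 still-open variables together cover exactly {4, 12, 14} — 3 values for 3 variables — and 4 appears only in box 5's list, so box 5 = 4.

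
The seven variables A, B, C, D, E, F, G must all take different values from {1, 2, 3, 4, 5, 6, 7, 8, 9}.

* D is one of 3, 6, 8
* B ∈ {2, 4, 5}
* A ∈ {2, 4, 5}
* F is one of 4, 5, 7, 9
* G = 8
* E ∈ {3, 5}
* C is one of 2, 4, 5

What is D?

G has just one choice, so G = 8. Remove 8 from D.
A, B, C share exactly the 3 values {2, 4, 5}; by pigeonhole those values go to them, so strike 2, 4, 5 from E, F.
E must be 3 (only option left). Eliminate 3 elsewhere: D.
So D = 6.

6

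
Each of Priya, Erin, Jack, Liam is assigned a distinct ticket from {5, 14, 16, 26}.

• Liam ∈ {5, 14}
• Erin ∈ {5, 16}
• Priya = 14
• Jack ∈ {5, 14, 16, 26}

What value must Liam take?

5

Priya has just one choice, so Priya = 14. So Jack, Liam can't be 14.
So Liam = 5.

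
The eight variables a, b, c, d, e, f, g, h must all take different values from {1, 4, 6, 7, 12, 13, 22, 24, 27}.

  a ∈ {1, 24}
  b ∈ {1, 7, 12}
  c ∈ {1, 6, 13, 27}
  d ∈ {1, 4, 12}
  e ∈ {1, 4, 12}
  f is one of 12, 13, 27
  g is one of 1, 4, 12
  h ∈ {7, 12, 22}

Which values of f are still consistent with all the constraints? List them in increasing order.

The 3 variables d, e, g are confined to {1, 4, 12}, which locks those values in; drop them from a, b, c, f, h.
a's domain is down to {24}, so a = 24.
b has just one choice, so b = 7. Eliminate 7 elsewhere: h.
h's domain is down to {22}, so h = 22.
No further eliminations apply; f can still be any of 13, 27.

13, 27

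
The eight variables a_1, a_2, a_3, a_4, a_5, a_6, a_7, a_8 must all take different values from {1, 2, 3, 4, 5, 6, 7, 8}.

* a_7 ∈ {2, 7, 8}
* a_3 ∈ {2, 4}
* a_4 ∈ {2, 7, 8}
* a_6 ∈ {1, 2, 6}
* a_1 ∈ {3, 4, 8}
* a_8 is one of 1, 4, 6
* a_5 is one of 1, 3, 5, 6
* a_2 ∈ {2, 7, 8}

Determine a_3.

4

Among the 8 variables, 5 fits only a_5 (and all 8 values in {1, 2, 3, 4, 5, 6, 7, 8} must be used), so a_5 = 5.
Among the 7 still-open variables, 3 fits only a_1 (and all 7 values in {1, 2, 3, 4, 6, 7, 8} must be used), so a_1 = 3.
a_2, a_4, a_7 between them cover only {2, 7, 8} — a naked triple. Remove those values from a_3, a_6.
So a_3 = 4.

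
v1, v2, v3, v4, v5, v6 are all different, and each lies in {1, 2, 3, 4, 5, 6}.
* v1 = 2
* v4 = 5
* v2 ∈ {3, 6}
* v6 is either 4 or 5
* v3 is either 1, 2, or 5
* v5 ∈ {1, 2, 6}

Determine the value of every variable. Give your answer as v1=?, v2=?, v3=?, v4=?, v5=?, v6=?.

v1=2, v2=3, v3=1, v4=5, v5=6, v6=4

v1 must be 2 (only option left). Remove 2 from v3, v5.
v4's domain is down to {5}, so v4 = 5. So v3, v6 can't be 5.
That leaves v6 = 4.
v3 must be 1 (only option left). Remove 1 from v5.
v5 has just one choice, so v5 = 6. So v2 can't be 6.
That leaves v2 = 3.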